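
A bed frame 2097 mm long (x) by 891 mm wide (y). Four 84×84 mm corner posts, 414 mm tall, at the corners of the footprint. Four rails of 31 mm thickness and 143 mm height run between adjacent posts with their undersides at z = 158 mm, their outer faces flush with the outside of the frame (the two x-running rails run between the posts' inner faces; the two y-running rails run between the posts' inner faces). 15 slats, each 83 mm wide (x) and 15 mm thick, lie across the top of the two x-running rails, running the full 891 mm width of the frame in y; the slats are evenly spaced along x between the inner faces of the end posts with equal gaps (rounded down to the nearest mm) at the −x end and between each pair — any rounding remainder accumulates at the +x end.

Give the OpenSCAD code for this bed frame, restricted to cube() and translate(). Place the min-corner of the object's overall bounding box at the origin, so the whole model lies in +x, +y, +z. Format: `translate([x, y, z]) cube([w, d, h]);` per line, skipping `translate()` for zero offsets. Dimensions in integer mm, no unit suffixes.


// slat z = rail_z + rail_h = 158 + 143 = 301
// slat gap = ⌊(1929 − 15·83) / 16⌋ = 42
cube([84, 84, 414]);
translate([0, 807, 0]) cube([84, 84, 414]);
translate([2013, 0, 0]) cube([84, 84, 414]);
translate([2013, 807, 0]) cube([84, 84, 414]);
translate([84, 0, 158]) cube([1929, 31, 143]);
translate([84, 860, 158]) cube([1929, 31, 143]);
translate([0, 84, 158]) cube([31, 723, 143]);
translate([2066, 84, 158]) cube([31, 723, 143]);
translate([126, 0, 301]) cube([83, 891, 15]);
translate([251, 0, 301]) cube([83, 891, 15]);
translate([376, 0, 301]) cube([83, 891, 15]);
translate([501, 0, 301]) cube([83, 891, 15]);
translate([626, 0, 301]) cube([83, 891, 15]);
translate([751, 0, 301]) cube([83, 891, 15]);
translate([876, 0, 301]) cube([83, 891, 15]);
translate([1001, 0, 301]) cube([83, 891, 15]);
translate([1126, 0, 301]) cube([83, 891, 15]);
translate([1251, 0, 301]) cube([83, 891, 15]);
translate([1376, 0, 301]) cube([83, 891, 15]);
translate([1501, 0, 301]) cube([83, 891, 15]);
translate([1626, 0, 301]) cube([83, 891, 15]);
translate([1751, 0, 301]) cube([83, 891, 15]);
translate([1876, 0, 301]) cube([83, 891, 15]);


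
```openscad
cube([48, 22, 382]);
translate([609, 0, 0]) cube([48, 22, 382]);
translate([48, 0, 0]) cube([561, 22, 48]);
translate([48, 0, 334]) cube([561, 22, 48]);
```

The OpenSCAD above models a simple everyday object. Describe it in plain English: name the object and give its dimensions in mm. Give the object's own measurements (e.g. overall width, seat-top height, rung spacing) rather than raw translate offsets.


A rectangular picture frame lying in the x–z plane (depth along y). The opening is 561 mm wide (x) by 286 mm tall (z), surrounded by a border 48 mm wide on all four sides. The frame is 22 mm deep and is made of two full-height vertical stiles with two horizontal rails fitted between them.


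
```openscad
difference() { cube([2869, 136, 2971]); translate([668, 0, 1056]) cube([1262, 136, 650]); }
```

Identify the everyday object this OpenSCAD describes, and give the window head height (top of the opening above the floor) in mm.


A wall with a window opening. The window head height is 1706 mm.

A wall with a rectangular opening subtracted — a window. Sill at z = 1056, opening 650 mm tall, so the head is at 1056 + 650 = 1706 mm.


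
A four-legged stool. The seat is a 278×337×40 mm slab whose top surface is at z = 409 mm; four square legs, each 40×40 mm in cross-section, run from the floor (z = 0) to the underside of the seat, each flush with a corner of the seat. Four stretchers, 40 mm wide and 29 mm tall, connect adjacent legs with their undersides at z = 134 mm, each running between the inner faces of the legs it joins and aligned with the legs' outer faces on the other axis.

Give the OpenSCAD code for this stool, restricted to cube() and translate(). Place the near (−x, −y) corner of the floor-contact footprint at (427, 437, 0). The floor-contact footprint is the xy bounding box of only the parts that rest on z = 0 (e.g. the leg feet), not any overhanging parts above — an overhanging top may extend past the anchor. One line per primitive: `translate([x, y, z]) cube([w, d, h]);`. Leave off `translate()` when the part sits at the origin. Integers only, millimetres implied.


translate([427, 437, 369]) cube([278, 337, 40]);
translate([427, 437, 0]) cube([40, 40, 369]);
translate([665, 437, 0]) cube([40, 40, 369]);
translate([427, 734, 0]) cube([40, 40, 369]);
translate([665, 734, 0]) cube([40, 40, 369]);
translate([467, 437, 134]) cube([198, 40, 29]);
translate([467, 734, 134]) cube([198, 40, 29]);
translate([427, 477, 134]) cube([40, 257, 29]);
translate([665, 477, 134]) cube([40, 257, 29]);


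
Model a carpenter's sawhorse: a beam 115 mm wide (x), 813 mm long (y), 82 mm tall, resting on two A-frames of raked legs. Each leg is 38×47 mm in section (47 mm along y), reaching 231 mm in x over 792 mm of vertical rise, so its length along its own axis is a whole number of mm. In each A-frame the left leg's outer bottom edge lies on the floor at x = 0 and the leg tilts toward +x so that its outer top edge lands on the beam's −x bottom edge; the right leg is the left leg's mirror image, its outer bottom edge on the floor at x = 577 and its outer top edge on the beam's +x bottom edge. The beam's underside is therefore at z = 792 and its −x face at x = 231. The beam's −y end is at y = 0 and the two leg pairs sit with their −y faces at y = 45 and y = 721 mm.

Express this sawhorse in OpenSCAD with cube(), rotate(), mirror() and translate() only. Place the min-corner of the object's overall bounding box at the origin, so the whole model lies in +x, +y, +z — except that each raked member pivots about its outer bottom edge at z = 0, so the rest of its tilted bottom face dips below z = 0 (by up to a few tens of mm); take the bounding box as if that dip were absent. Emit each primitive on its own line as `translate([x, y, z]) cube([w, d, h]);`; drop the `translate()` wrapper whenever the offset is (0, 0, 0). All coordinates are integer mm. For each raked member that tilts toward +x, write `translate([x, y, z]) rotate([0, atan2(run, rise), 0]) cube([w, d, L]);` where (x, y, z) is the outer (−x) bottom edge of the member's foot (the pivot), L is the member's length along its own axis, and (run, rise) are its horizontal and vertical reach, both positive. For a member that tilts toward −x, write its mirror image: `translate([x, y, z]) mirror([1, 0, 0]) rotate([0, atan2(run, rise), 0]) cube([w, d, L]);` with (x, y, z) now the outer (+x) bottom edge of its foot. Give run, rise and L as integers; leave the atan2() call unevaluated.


translate([231, 0, 792]) cube([115, 813, 82]);
translate([0, 45, 0]) rotate([0, atan2(231, 792), 0]) cube([38, 47, 825]);
translate([577, 45, 0]) mirror([1, 0, 0]) rotate([0, atan2(231, 792), 0]) cube([38, 47, 825]);
translate([0, 721, 0]) rotate([0, atan2(231, 792), 0]) cube([38, 47, 825]);
translate([577, 721, 0]) mirror([1, 0, 0]) rotate([0, atan2(231, 792), 0]) cube([38, 47, 825]);


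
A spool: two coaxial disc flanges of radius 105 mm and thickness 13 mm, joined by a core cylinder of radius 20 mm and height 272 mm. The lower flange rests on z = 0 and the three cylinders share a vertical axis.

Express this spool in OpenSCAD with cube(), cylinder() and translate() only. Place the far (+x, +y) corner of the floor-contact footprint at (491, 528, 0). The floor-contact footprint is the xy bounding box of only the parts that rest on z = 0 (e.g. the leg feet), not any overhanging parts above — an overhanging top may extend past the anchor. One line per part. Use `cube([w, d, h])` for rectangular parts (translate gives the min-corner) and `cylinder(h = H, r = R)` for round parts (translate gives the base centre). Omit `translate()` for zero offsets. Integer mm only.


translate([386, 423, 0]) cylinder(h = 13, r = 105);
translate([386, 423, 13]) cylinder(h = 272, r = 20);
translate([386, 423, 285]) cylinder(h = 13, r = 105);


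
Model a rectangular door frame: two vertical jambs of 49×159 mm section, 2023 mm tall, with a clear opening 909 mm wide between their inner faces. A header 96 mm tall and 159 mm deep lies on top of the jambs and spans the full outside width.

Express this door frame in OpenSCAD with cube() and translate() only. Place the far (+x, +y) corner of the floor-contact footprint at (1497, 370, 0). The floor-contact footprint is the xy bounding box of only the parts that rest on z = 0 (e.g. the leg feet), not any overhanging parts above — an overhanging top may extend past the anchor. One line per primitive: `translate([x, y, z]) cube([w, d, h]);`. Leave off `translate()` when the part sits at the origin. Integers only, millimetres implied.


translate([490, 211, 0]) cube([49, 159, 2023]);
translate([1448, 211, 0]) cube([49, 159, 2023]);
translate([490, 211, 2023]) cube([1007, 159, 96]);


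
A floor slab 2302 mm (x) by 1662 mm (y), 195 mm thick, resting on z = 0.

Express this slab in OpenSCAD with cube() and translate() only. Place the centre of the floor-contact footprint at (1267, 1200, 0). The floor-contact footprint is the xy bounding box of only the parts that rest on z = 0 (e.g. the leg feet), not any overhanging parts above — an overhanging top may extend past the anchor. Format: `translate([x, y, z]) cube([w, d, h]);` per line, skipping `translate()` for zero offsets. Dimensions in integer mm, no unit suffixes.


translate([116, 369, 0]) cube([2302, 1662, 195]);


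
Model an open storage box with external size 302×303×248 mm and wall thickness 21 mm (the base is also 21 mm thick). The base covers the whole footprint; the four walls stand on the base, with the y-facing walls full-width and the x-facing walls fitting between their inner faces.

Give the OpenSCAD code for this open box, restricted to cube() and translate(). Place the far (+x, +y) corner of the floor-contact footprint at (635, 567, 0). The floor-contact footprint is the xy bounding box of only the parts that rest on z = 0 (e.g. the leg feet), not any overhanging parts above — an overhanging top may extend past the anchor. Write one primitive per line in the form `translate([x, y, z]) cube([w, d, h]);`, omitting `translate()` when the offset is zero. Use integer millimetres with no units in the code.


translate([333, 264, 0]) cube([302, 303, 21]);
translate([333, 264, 21]) cube([302, 21, 227]);
translate([333, 546, 21]) cube([302, 21, 227]);
translate([333, 285, 21]) cube([21, 261, 227]);
translate([614, 285, 21]) cube([21, 261, 227]);


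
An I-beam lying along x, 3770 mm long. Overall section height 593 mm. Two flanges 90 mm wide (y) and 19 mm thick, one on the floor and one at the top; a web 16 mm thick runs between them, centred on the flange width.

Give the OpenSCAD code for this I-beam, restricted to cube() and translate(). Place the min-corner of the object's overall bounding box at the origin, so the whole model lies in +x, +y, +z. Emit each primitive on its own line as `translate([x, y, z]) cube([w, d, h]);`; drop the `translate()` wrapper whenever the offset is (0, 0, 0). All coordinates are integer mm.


cube([3770, 90, 19]);
translate([0, 37, 19]) cube([3770, 16, 555]);
translate([0, 0, 574]) cube([3770, 90, 19]);


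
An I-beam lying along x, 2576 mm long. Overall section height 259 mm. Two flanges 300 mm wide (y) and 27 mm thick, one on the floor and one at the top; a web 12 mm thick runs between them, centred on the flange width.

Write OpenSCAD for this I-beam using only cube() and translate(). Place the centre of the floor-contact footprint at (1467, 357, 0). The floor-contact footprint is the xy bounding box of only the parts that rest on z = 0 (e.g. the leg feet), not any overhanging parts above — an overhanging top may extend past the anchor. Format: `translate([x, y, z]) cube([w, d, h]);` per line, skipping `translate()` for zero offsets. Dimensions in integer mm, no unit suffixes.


translate([179, 207, 0]) cube([2576, 300, 27]);
translate([179, 351, 27]) cube([2576, 12, 205]);
translate([179, 207, 232]) cube([2576, 300, 27]);


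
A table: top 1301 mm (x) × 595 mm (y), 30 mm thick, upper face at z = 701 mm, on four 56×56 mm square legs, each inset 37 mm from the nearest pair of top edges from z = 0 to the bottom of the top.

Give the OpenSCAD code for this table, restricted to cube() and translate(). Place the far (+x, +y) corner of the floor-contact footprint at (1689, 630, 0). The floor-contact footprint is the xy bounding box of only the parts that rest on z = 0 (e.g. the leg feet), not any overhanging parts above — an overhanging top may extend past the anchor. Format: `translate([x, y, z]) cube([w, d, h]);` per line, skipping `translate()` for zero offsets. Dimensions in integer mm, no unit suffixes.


translate([425, 72, 671]) cube([1301, 595, 30]);
translate([462, 109, 0]) cube([56, 56, 671]);
translate([1633, 109, 0]) cube([56, 56, 671]);
translate([462, 574, 0]) cube([56, 56, 671]);
translate([1633, 574, 0]) cube([56, 56, 671]);


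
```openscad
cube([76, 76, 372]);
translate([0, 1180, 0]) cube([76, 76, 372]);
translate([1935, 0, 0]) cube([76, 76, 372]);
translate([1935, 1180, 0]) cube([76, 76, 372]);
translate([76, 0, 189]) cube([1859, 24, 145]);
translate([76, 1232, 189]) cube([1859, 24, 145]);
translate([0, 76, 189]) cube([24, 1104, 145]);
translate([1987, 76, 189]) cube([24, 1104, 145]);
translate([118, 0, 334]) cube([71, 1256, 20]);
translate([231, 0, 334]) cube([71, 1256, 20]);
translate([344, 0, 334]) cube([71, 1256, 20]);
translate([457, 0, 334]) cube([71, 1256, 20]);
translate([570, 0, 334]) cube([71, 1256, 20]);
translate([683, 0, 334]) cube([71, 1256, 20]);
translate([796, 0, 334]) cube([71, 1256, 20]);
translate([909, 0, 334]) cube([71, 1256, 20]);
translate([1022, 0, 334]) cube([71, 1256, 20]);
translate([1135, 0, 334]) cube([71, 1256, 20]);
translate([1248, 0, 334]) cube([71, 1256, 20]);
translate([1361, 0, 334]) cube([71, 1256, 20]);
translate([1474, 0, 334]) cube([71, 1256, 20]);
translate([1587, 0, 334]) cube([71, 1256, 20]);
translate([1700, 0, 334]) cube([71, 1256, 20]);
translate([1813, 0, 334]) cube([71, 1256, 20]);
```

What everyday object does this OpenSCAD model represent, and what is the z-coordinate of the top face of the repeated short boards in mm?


A bed frame. The slat-top height is 354 mm.

Four posts, four rails, and a row of slats — a bed frame. Slats sit on the rails at z = 189 + 145 = 334; with slat thickness 20, the top is 354 mm.


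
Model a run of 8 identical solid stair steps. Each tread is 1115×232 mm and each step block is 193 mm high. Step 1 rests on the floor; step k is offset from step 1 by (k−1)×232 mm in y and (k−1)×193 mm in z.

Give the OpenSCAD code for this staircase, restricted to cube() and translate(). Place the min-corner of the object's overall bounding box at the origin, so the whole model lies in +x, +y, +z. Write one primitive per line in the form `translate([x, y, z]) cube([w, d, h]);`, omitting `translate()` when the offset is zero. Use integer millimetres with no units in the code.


cube([1115, 232, 193]);
translate([0, 232, 193]) cube([1115, 232, 193]);
translate([0, 464, 386]) cube([1115, 232, 193]);
translate([0, 696, 579]) cube([1115, 232, 193]);
translate([0, 928, 772]) cube([1115, 232, 193]);
translate([0, 1160, 965]) cube([1115, 232, 193]);
translate([0, 1392, 1158]) cube([1115, 232, 193]);
translate([0, 1624, 1351]) cube([1115, 232, 193]);


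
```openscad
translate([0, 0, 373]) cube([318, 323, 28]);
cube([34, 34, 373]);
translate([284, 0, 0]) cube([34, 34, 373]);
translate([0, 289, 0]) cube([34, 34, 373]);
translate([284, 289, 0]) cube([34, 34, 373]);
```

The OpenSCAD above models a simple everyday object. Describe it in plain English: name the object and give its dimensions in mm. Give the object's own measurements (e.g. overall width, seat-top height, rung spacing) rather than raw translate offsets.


A simple wooden stool: a rectangular seat 318 mm (x) by 323 mm (y), 28 mm thick, top face at z = 401 mm, on four square legs, each 34×34 mm in cross-section. The legs rest on z = 0, each flush with a corner of the seat.


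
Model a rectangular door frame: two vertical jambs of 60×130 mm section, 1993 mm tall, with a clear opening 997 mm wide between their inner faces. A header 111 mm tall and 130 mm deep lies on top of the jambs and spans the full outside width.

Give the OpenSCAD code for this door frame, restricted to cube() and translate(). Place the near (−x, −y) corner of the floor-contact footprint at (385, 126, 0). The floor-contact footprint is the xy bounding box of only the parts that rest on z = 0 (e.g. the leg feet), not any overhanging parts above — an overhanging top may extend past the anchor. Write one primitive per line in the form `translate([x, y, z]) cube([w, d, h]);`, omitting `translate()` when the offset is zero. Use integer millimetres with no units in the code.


translate([385, 126, 0]) cube([60, 130, 1993]);
translate([1442, 126, 0]) cube([60, 130, 1993]);
translate([385, 126, 1993]) cube([1117, 130, 111]);


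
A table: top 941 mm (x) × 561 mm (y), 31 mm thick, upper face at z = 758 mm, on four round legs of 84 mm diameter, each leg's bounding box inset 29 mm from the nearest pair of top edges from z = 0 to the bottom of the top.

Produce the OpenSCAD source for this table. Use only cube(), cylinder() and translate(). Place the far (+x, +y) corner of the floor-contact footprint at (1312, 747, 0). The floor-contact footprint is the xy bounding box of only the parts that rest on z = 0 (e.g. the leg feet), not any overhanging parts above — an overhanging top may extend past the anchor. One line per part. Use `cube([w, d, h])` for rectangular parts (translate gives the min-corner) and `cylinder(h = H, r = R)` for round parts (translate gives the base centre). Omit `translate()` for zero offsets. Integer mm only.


translate([400, 215, 727]) cube([941, 561, 31]);
translate([471, 286, 0]) cylinder(h = 727, r = 42);
translate([1270, 286, 0]) cylinder(h = 727, r = 42);
translate([471, 705, 0]) cylinder(h = 727, r = 42);
translate([1270, 705, 0]) cylinder(h = 727, r = 42);


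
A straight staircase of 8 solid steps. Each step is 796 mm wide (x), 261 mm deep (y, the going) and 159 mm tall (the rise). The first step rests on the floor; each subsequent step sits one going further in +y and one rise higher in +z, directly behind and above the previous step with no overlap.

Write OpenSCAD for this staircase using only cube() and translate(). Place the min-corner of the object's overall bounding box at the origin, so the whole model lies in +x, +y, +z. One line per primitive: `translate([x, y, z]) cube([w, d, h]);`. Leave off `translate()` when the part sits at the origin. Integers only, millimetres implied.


cube([796, 261, 159]);
translate([0, 261, 159]) cube([796, 261, 159]);
translate([0, 522, 318]) cube([796, 261, 159]);
translate([0, 783, 477]) cube([796, 261, 159]);
translate([0, 1044, 636]) cube([796, 261, 159]);
translate([0, 1305, 795]) cube([796, 261, 159]);
translate([0, 1566, 954]) cube([796, 261, 159]);
translate([0, 1827, 1113]) cube([796, 261, 159]);


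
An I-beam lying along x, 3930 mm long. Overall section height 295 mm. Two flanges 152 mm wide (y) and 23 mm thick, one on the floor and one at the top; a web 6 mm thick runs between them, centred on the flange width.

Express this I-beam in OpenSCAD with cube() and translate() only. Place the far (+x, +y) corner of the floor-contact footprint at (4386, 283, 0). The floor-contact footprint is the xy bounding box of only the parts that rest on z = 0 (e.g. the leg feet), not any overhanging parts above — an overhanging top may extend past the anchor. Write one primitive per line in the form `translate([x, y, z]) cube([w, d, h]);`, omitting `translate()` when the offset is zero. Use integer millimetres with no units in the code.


translate([456, 131, 0]) cube([3930, 152, 23]);
translate([456, 204, 23]) cube([3930, 6, 249]);
translate([456, 131, 272]) cube([3930, 152, 23]);


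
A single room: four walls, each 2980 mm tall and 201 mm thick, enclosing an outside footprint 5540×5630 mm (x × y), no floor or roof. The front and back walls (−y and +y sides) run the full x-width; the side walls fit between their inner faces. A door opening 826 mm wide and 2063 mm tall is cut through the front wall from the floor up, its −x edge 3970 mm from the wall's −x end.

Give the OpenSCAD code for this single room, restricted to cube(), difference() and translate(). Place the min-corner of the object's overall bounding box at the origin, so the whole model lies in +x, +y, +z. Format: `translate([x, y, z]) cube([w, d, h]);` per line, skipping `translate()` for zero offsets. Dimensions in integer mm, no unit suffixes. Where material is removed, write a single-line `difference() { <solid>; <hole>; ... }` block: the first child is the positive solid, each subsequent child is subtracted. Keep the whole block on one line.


difference() { cube([5540, 201, 2980]); translate([3970, 0, 0]) cube([826, 201, 2063]); }
translate([0, 5429, 0]) cube([5540, 201, 2980]);
translate([0, 201, 0]) cube([201, 5228, 2980]);
translate([5339, 201, 0]) cube([201, 5228, 2980]);


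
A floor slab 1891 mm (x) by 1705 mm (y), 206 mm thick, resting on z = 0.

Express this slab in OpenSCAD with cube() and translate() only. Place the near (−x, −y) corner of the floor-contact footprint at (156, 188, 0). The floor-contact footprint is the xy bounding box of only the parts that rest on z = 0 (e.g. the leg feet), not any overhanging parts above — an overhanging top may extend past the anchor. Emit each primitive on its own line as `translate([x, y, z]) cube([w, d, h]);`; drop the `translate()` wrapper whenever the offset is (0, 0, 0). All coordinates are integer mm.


translate([156, 188, 0]) cube([1891, 1705, 206]);


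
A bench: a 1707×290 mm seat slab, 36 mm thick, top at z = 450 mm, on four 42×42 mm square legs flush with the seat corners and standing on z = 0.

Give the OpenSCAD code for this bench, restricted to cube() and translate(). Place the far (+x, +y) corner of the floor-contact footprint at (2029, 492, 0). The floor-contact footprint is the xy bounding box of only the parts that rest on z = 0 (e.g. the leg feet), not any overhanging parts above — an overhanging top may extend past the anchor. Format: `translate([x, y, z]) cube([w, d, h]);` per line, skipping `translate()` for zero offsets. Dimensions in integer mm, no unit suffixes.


translate([322, 202, 414]) cube([1707, 290, 36]);
translate([322, 202, 0]) cube([42, 42, 414]);
translate([322, 450, 0]) cube([42, 42, 414]);
translate([1987, 202, 0]) cube([42, 42, 414]);
translate([1987, 450, 0]) cube([42, 42, 414]);


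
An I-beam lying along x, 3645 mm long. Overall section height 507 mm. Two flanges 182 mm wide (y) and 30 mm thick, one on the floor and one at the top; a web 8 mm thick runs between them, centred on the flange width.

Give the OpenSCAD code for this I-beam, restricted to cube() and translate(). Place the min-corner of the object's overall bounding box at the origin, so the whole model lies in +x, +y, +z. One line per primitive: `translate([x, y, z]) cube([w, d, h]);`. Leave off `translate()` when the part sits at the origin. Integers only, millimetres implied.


cube([3645, 182, 30]);
translate([0, 87, 30]) cube([3645, 8, 447]);
translate([0, 0, 477]) cube([3645, 182, 30]);


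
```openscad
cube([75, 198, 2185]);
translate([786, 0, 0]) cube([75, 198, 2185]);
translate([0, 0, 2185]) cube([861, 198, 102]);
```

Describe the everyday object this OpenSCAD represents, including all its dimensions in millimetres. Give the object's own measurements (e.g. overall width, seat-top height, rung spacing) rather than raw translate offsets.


A door frame. The clear opening is 711 mm wide and 2185 mm high. Two 75 mm wide jambs, 198 mm deep, stand either side of the opening from the floor to the top of the opening. A 102 mm thick head sits across the top of both jambs, spanning the full outside width of the frame.


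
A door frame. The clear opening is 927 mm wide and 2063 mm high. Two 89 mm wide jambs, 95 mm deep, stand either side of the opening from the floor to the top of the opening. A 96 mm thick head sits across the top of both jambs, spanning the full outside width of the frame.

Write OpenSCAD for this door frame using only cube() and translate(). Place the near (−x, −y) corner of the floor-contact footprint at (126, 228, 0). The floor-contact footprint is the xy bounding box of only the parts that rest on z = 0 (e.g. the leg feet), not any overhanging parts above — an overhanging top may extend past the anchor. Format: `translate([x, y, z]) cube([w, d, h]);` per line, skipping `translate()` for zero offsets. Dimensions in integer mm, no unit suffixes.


translate([126, 228, 0]) cube([89, 95, 2063]);
translate([1142, 228, 0]) cube([89, 95, 2063]);
translate([126, 228, 2063]) cube([1105, 95, 96]);


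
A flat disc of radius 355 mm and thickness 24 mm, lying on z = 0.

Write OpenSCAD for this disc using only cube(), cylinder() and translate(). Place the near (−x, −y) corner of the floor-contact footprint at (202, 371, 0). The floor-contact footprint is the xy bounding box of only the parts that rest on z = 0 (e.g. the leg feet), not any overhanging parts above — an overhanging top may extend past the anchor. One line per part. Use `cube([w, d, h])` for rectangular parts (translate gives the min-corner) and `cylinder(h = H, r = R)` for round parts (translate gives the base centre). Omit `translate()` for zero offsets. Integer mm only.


translate([557, 726, 0]) cylinder(h = 24, r = 355);


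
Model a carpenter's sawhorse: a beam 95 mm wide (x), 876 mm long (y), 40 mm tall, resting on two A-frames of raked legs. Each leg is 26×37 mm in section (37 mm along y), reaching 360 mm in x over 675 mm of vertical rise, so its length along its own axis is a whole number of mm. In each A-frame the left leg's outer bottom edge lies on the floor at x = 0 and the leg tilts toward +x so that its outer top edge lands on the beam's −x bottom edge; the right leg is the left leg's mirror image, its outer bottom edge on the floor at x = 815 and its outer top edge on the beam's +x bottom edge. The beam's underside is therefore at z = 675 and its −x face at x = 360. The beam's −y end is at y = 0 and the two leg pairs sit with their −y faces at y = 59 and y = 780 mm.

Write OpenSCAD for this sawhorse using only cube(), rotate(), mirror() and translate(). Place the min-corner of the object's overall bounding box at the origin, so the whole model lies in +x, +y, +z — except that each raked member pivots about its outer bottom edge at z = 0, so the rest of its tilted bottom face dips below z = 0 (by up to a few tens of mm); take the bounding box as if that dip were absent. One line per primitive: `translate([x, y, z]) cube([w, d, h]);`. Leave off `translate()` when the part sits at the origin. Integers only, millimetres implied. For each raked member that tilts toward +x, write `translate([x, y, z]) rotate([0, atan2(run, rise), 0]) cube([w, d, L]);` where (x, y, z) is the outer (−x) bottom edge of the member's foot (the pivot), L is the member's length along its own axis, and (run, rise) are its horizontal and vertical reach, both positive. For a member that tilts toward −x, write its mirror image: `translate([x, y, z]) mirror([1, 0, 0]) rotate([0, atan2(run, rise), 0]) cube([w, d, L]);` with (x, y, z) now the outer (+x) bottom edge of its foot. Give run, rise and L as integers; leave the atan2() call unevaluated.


// leg length = √(360² + 675²) = 765
// right-leg outer foot x = 2·360 + 95 = 815
// beam min-corner = (360, 0, 675)
translate([360, 0, 675]) cube([95, 876, 40]);
translate([0, 59, 0]) rotate([0, atan2(360, 675), 0]) cube([26, 37, 765]);
translate([815, 59, 0]) mirror([1, 0, 0]) rotate([0, atan2(360, 675), 0]) cube([26, 37, 765]);
translate([0, 780, 0]) rotate([0, atan2(360, 675), 0]) cube([26, 37, 765]);
translate([815, 780, 0]) mirror([1, 0, 0]) rotate([0, atan2(360, 675), 0]) cube([26, 37, 765]);


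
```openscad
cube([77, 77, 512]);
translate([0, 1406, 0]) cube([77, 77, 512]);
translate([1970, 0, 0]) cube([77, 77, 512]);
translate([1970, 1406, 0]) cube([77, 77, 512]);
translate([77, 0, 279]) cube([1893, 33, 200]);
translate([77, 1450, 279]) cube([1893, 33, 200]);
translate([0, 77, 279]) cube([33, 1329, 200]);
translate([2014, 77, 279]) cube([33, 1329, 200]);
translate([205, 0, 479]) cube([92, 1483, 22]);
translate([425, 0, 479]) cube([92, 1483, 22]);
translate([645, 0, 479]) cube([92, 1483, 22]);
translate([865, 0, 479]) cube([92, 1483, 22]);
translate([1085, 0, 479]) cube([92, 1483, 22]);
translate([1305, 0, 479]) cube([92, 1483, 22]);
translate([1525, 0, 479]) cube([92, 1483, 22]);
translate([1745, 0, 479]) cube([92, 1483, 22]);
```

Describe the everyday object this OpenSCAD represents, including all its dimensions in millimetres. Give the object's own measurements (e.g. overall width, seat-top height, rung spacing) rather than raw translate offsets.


A bed frame 2047 mm long (x) by 1483 mm wide (y). Four 77×77 mm corner posts, 512 mm tall, at the corners of the footprint. Four rails of 33 mm thickness and 200 mm height run between adjacent posts with their undersides at z = 279 mm, their outer faces flush with the outside of the frame (the two x-running rails run between the posts' inner faces; the two y-running rails run between the posts' inner faces). 8 slats, each 92 mm wide (x) and 22 mm thick, lie across the top of the two x-running rails, running the full 1483 mm width of the frame in y; along x they sit between the end posts with a 128 mm gap after the −x posts and between neighbouring slats, leaving 133 mm before the +x posts.


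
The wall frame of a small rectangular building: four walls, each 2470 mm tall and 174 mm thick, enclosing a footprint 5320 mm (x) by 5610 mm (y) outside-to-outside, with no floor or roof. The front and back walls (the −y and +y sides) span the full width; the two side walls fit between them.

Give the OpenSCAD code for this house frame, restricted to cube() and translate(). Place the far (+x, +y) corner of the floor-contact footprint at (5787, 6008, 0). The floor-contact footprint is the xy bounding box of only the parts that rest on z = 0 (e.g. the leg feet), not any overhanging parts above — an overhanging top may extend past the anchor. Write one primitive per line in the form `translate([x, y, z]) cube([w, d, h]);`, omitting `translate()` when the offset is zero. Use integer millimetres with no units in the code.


translate([467, 398, 0]) cube([5320, 174, 2470]);
translate([467, 5834, 0]) cube([5320, 174, 2470]);
translate([467, 572, 0]) cube([174, 5262, 2470]);
translate([5613, 572, 0]) cube([174, 5262, 2470]);


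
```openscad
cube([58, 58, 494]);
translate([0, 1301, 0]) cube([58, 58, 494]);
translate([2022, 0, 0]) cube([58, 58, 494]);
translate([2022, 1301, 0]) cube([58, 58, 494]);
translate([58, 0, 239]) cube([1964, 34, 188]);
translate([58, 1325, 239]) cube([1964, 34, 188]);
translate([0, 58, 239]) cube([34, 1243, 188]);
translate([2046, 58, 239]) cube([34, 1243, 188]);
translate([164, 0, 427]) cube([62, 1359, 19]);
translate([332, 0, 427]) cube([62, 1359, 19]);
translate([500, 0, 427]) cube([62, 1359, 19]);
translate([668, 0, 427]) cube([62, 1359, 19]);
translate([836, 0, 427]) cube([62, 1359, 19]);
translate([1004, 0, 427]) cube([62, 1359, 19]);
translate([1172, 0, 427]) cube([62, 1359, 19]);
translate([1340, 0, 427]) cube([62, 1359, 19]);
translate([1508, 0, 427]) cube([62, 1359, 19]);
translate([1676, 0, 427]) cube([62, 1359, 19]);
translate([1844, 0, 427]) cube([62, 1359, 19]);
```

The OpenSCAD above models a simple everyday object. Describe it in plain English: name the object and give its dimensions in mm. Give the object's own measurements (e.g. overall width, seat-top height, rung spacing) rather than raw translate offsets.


A bed frame 2080 mm long (x) by 1359 mm wide (y). Four 58×58 mm corner posts, 494 mm tall, at the corners of the footprint. Four rails of 34 mm thickness and 188 mm height run between adjacent posts with their undersides at z = 239 mm, their outer faces flush with the outside of the frame (the two x-running rails run between the posts' inner faces; the two y-running rails run between the posts' inner faces). 11 slats, each 62 mm wide (x) and 19 mm thick, lie across the top of the two x-running rails, running the full 1359 mm width of the frame in y; along x they sit between the end posts with a 106 mm gap after the −x posts and between neighbouring slats, leaving 116 mm before the +x posts.


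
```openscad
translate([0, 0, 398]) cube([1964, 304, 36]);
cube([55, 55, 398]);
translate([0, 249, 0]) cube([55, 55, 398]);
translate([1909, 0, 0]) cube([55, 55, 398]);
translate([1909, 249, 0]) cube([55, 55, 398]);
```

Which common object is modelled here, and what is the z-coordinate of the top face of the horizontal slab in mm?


A bench. The seat-top height is 434 mm.

A long slab on four corner posts — a bench. The slab sits at z = 398 with thickness 36, so the top is 398 + 36 = 434 mm.


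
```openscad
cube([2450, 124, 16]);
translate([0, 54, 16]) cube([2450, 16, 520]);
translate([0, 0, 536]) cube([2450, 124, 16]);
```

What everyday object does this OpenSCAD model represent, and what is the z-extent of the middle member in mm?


An I-beam. The web height is 520 mm.

Two wide flanges with a thin centred web — an I-beam. Overall 552 mm minus two 16 mm flanges gives a web of 552 − 2·16 = 520 mm.


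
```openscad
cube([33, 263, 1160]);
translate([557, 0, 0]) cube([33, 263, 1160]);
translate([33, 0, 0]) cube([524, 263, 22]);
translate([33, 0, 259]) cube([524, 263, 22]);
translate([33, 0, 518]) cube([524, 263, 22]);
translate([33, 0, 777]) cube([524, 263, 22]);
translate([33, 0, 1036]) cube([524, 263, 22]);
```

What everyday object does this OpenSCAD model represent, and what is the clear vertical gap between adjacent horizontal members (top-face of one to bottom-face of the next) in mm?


A bookshelf. The clear shelf gap is 237 mm.

Two tall side panels with 5 horizontal boards between them — a bookshelf. The first two shelf undersides are at z = 0 and z = 259; with shelf thickness 22, the clear gap is 259 − 0 − 22 = 237 mm.


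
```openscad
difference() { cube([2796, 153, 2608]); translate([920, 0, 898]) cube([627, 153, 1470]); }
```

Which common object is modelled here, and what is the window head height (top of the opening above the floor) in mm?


A wall with a window opening. The window head height is 2368 mm.

A wall with a rectangular opening subtracted — a window. Sill at z = 898, opening 1470 mm tall, so the head is at 898 + 1470 = 2368 mm.


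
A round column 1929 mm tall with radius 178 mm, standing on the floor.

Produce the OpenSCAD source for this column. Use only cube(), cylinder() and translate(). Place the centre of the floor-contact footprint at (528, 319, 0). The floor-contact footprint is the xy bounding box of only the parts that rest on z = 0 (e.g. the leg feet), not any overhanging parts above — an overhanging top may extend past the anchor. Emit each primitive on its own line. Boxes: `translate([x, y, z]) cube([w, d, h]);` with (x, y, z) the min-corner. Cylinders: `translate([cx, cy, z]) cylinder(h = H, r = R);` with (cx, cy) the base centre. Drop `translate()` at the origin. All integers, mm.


translate([528, 319, 0]) cylinder(h = 1929, r = 178);


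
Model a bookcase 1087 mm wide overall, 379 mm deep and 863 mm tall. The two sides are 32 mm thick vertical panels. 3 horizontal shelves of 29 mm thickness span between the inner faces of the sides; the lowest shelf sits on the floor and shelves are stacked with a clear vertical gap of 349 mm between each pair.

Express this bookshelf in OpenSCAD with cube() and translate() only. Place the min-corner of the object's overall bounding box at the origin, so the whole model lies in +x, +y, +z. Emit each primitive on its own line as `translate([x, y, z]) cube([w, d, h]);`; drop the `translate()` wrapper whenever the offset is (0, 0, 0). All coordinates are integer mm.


cube([32, 379, 863]);
translate([1055, 0, 0]) cube([32, 379, 863]);
translate([32, 0, 0]) cube([1023, 379, 29]);
translate([32, 0, 378]) cube([1023, 379, 29]);
translate([32, 0, 756]) cube([1023, 379, 29]);


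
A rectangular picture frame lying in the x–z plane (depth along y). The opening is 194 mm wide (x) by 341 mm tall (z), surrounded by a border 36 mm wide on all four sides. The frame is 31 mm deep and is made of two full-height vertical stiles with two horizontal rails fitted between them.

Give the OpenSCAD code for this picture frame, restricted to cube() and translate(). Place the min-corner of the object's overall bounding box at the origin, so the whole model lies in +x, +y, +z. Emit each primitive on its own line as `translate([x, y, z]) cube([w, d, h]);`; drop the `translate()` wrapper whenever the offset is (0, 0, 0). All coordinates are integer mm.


cube([36, 31, 413]);
translate([230, 0, 0]) cube([36, 31, 413]);
translate([36, 0, 0]) cube([194, 31, 36]);
translate([36, 0, 377]) cube([194, 31, 36]);


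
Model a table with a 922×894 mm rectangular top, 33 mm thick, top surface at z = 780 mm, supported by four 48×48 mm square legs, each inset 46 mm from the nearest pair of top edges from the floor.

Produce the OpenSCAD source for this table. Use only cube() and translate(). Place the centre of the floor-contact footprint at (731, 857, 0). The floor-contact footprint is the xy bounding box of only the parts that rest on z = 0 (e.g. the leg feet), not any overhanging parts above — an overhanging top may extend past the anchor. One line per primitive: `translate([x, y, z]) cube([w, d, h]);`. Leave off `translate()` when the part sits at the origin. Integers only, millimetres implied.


// leg_h = 780 - 33 = 747
translate([270, 410, 747]) cube([922, 894, 33]);
translate([316, 456, 0]) cube([48, 48, 747]);
translate([1098, 456, 0]) cube([48, 48, 747]);
translate([316, 1210, 0]) cube([48, 48, 747]);
translate([1098, 1210, 0]) cube([48, 48, 747]);


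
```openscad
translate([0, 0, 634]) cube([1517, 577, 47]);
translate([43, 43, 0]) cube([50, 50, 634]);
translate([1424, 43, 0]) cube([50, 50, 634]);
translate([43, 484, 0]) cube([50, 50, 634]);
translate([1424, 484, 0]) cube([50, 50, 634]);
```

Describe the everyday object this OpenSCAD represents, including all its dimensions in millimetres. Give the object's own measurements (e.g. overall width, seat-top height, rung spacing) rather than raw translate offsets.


A rectangular dining table. The top is 1517×577×47 mm with its upper surface at z = 681 mm. It stands on four 50×50 mm square legs, each inset 43 mm from the nearest pair of top edges, running from the floor to the underside of the top.


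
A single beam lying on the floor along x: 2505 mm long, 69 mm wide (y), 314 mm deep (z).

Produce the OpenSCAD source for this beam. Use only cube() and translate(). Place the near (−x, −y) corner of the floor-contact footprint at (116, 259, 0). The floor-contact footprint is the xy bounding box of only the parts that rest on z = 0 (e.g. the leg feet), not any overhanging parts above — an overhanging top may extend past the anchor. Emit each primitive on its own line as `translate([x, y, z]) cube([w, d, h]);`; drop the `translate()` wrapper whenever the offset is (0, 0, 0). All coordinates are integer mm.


translate([116, 259, 0]) cube([2505, 69, 314]);


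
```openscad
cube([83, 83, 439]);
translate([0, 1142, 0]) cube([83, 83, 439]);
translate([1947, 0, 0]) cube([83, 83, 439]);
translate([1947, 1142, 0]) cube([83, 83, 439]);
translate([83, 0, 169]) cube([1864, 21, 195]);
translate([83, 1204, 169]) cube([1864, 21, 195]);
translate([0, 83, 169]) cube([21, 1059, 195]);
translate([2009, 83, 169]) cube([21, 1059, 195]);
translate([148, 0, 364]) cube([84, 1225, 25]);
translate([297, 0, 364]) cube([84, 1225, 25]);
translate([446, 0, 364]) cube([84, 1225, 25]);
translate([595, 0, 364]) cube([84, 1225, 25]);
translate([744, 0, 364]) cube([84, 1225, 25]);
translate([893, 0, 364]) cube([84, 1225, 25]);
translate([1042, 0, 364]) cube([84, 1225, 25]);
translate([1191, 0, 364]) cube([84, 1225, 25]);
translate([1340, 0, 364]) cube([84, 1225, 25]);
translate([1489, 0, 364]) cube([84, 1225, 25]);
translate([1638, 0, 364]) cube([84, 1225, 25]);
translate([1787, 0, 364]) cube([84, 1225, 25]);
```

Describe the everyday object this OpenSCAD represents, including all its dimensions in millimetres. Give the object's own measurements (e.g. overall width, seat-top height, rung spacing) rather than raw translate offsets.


A bed frame 2030 mm long (x) by 1225 mm wide (y). Four 83×83 mm corner posts, 439 mm tall, at the corners of the footprint. Four rails of 21 mm thickness and 195 mm height run between adjacent posts with their undersides at z = 169 mm, their outer faces flush with the outside of the frame (the two x-running rails run between the posts' inner faces; the two y-running rails run between the posts' inner faces). 12 slats, each 84 mm wide (x) and 25 mm thick, lie across the top of the two x-running rails, running the full 1225 mm width of the frame in y; along x they sit between the end posts with a 65 mm gap after the −x posts and between neighbouring slats, leaving 76 mm before the +x posts.
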